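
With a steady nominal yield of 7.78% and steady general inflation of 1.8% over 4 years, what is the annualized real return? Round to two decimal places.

With constant rates the annual real return is the same each year: (1+7.78%)/(1+1.8%) − 1 = 0.05874.

5.87%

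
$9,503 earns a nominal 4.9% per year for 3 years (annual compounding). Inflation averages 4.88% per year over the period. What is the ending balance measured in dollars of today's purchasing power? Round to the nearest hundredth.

Nominal value at maturity: $9,503 × (1 + 4.9%)^3 ≈ $10,969.51.
Price-level factor over 3 years: (1 + 4.88%)^3 ≈ 1.1536605343.
Dividing the nominal maturity value by the price-level factor gives the value in today's money.

$9,508.44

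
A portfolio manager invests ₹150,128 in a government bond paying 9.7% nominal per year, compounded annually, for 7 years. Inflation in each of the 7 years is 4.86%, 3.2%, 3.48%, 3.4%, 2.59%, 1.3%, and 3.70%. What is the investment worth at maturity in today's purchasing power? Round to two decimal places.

Nominal value at maturity: ₹150,128 × (1 + 9.7%)^7 ≈ ₹287,017.31.
Price-level factor over 7 years: 1.0486 × 1.032 × 1.0348 × 1.034 × 1.0259 × 1.013 × 1.0370 ≈ 1.2478424079.
Dividing the nominal maturity value by the price-level factor gives the value in today's money.

₹230,010.86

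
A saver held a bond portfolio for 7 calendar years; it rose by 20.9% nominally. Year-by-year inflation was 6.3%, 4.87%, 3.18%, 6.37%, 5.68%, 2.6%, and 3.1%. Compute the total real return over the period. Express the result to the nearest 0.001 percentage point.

Cumulative inflation factor: 1.063 × 1.0487 × 1.0318 × 1.0637 × 1.0568 × 1.026 × 1.031 ≈ 1.36772.
Nominal growth factor: 1.20900. Real growth factor = 1.20900 / 1.36772 ≈ 0.88395.
Total real return ≈ -11.6049%.

-11.605%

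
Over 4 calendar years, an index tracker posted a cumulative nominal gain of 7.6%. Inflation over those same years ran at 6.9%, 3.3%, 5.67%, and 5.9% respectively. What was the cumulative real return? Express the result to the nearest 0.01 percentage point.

-12.93%

Cumulative inflation factor: 1.069 × 1.033 × 1.0567 × 1.059 ≈ 1.23574.
Nominal growth factor: 1.07600. Real growth factor = 1.07600 / 1.23574 ≈ 0.87074.
Total real return ≈ -12.9264%.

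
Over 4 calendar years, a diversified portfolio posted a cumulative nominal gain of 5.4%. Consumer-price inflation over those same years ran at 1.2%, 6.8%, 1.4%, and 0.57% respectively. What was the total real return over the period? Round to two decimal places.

-4.37%

Cumulative inflation factor: 1.012 × 1.068 × 1.014 × 1.0057 ≈ 1.10219.
Nominal growth factor: 1.05400. Real growth factor = 1.05400 / 1.10219 ≈ 0.95627.
Total real return ≈ -4.3726%.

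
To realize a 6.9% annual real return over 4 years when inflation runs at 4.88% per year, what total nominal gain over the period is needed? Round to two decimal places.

58.01%

Required annual nominal rate: (1+6.9%)(1+4.88%) − 1 = 12.11672%.
Cumulative over 4 years: (1 + 0.1211672)^4 − 1 ≈ 0.58009.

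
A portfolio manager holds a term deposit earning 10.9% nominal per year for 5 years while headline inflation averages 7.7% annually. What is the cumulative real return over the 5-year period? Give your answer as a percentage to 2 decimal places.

15.77%

The annual real rate is (1+10.9%)/(1+7.7%) − 1 = 2.9712%.
Compounded over 5 years: (1 + 0.029712)^5 − 1 ≈ 0.15766.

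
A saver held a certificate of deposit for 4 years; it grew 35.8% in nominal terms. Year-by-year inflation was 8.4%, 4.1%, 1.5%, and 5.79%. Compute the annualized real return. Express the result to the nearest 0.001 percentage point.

2.891%

Cumulative inflation factor: 1.084 × 1.041 × 1.015 × 1.0579 ≈ 1.21169.
Nominal growth factor: 1.35800. Real growth factor = 1.35800 / 1.21169 ≈ 1.12075.
Annualized: 1.12075^(1/4) − 1 ≈ 0.02891.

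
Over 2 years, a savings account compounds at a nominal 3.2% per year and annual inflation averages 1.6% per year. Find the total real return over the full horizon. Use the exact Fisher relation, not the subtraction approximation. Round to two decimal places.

3.17%

The annual real rate is (1+3.2%)/(1+1.6%) − 1 = 1.5748%.
Compounded over 2 years: (1 + 0.015748)^2 − 1 ≈ 0.03174.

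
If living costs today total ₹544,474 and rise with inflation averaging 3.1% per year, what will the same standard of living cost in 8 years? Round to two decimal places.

₹695,098.69

Cumulative price-level factor: (1+3.1%)^8 ≈ 1.2766425708.
The nominal amount required is ₹544,474 scaled up by that factor.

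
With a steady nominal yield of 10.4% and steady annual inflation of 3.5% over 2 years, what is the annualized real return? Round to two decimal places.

With constant rates the annual real return is the same each year: (1+10.4%)/(1+3.5%) − 1 = 0.06667.

6.67%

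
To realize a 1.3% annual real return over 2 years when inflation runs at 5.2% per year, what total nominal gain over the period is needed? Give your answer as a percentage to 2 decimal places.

13.57%

Required annual nominal rate: (1+1.3%)(1+5.2%) − 1 = 6.5676%.
Cumulative over 2 years: (1 + 0.065676)^2 − 1 ≈ 0.13567.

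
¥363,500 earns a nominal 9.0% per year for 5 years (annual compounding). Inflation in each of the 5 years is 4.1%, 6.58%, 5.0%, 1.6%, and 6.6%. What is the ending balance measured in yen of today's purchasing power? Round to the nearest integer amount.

¥443,272

Nominal value at maturity: ¥363,500 × (1 + 9.0%)^5 ≈ ¥559,290.
Price-level factor over 5 years: 1.041 × 1.0658 × 1.050 × 1.016 × 1.066 ≈ 1.2617306617.
The maturity value deflated by that factor is the answer in today's purchasing power.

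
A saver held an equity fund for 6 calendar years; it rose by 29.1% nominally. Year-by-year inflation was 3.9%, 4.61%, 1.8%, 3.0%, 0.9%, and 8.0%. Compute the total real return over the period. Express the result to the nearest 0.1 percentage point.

Cumulative inflation factor: 1.039 × 1.0461 × 1.018 × 1.030 × 1.009 × 1.080 ≈ 1.24191.
Nominal growth factor: 1.29100. Real growth factor = 1.29100 / 1.24191 ≈ 1.03953.
Total real return ≈ 3.9531%.

4.0%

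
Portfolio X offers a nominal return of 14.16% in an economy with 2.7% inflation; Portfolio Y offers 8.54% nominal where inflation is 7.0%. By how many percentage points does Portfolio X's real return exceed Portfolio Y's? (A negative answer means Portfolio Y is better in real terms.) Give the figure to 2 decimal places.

9.72

Portfolio X real return: 1.1416/1.027 − 1 = 11.159%.
Portfolio Y real return: 1.0854/1.070 − 1 = 1.439%.
Difference: 11.159 − 1.439 = 9.720 pp.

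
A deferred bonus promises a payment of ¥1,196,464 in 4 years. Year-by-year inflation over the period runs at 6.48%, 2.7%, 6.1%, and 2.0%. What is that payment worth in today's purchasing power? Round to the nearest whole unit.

¥1,010,987

Price-level factor over 4 years: 1.0648 × 1.027 × 1.061 × 1.020 ≈ 1.1834612481.
Purchasing power today: ¥1,196,464 divided by that factor.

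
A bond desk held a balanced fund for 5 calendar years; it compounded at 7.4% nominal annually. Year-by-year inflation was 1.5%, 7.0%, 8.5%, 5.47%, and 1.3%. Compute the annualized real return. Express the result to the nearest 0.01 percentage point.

Cumulative inflation factor: 1.015 × 1.070 × 1.085 × 1.0547 × 1.013 ≈ 1.25898.
Nominal growth factor: 1.42896. Real growth factor = 1.42896 / 1.25898 ≈ 1.13502.
Annualized: 1.13502^(1/5) − 1 ≈ 0.02565.

2.57%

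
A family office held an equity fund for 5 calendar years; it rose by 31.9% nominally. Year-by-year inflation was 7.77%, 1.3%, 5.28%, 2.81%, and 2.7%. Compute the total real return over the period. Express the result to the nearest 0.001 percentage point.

8.689%

Cumulative inflation factor: 1.0777 × 1.013 × 1.0528 × 1.0281 × 1.027 ≈ 1.21355.
Nominal growth factor: 1.31900. Real growth factor = 1.31900 / 1.21355 ≈ 1.08689.
Total real return ≈ 8.6890%.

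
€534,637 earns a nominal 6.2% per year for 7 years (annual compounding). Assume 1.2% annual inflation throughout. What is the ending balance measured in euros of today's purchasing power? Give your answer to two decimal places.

Nominal value at maturity: €534,637 × (1 + 6.2%)^7 ≈ €814,574.16.
Price-level factor over 7 years: (1 + 1.2%)^7 ≈ 1.0870852110.
The maturity value deflated by that factor is the answer in today's purchasing power.

€749,319.51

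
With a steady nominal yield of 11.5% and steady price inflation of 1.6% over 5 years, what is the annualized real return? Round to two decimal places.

9.74%

With constant rates the annual real return is the same each year: (1+11.5%)/(1+1.6%) − 1 = 0.09744.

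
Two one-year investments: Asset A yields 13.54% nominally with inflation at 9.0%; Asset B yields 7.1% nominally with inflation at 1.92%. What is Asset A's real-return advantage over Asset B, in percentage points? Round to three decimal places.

Asset A real return: 1.1354/1.090 − 1 = 4.1651%.
Asset B real return: 1.071/1.0192 − 1 = 5.0824%.
Difference: 4.1651 − 5.0824 = -0.9173 pp.

-0.917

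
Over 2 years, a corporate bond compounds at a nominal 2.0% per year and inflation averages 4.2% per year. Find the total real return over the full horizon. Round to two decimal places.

-4.18%

The annual real rate is (1+2.0%)/(1+4.2%) − 1 = -2.1113%.
Compounded over 2 years: (1 + -0.021113)^2 − 1 ≈ -0.04178.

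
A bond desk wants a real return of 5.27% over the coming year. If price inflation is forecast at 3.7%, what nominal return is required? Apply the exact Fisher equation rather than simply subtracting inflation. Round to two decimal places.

By the Fisher equation, 1 + r_nom = (1 + 5.27%)(1 + 3.7%) = 1.0527 × 1.037 = 1.0916499.
So r_nom = 9.16499%.

9.16%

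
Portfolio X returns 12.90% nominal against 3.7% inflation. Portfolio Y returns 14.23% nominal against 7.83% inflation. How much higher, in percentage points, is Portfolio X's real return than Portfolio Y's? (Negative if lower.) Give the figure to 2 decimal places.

Portfolio X real return: 1.1290/1.037 − 1 = 8.872%.
Portfolio Y real return: 1.1423/1.0783 − 1 = 5.935%.
Difference: 8.872 − 5.935 = 2.937 pp.

2.94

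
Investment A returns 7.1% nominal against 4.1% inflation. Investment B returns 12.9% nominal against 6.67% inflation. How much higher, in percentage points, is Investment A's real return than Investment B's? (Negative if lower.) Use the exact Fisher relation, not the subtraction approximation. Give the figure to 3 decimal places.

Investment A real return: 1.071/1.041 − 1 = 2.8818%.
Investment B real return: 1.129/1.0667 − 1 = 5.8404%.
Difference: 2.8818 − 5.8404 = -2.9586 pp.

-2.959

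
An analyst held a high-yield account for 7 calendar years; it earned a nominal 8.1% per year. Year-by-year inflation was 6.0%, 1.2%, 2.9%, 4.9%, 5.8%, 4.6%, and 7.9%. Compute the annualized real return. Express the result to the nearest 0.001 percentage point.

Cumulative inflation factor: 1.060 × 1.012 × 1.029 × 1.049 × 1.058 × 1.046 × 1.079 ≈ 1.38266.
Nominal growth factor: 1.72496. Real growth factor = 1.72496 / 1.38266 ≈ 1.24757.
Annualized: 1.24757^(1/7) − 1 ≈ 0.03210.

3.210%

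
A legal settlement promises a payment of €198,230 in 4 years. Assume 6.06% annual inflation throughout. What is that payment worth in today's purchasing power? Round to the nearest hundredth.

€156,661.72

Price-level factor over 4 years: (1 + 6.06%)^4 ≈ 1.2653378263.
Purchasing power today: €198,230 divided by that factor.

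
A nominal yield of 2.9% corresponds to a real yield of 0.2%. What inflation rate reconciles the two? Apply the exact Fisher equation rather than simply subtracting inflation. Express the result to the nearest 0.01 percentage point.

From (1+r_nom) = (1+r_real)(1+π), we get 1+π = (1 + 2.9%)/(1 + 0.2%) = 1.029/1.002 ≈ 1.02695.
So π ≈ 2.6946%.

2.69%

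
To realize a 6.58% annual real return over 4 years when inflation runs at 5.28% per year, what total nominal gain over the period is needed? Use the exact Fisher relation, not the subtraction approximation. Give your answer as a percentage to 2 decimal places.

58.52%

Required annual nominal rate: (1+6.58%)(1+5.28%) − 1 = 12.207424%.
Cumulative over 4 years: (1 + 0.12207424)^4 − 1 ≈ 0.58521.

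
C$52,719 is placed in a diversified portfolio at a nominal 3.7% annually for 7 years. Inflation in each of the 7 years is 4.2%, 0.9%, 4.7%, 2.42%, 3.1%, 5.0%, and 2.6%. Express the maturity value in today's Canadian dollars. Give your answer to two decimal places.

C$54,291.62

Nominal value at maturity: C$52,719 × (1 + 3.7%)^7 ≈ C$67,985.84.
Price-level factor over 7 years: 1.042 × 1.009 × 1.047 × 1.0242 × 1.031 × 1.050 × 1.026 ≈ 1.2522344964.
Dividing the nominal maturity value by the price-level factor gives the value in today's money.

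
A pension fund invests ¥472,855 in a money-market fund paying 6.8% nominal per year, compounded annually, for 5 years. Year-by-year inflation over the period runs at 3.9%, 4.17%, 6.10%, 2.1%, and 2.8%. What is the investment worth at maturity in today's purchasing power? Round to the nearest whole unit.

Nominal value at maturity: ¥472,855 × (1 + 6.8%)^5 ≈ ¥657,029.
Price-level factor over 5 years: 1.039 × 1.0417 × 1.0610 × 1.021 × 1.028 ≈ 1.2052924951.
Dividing the nominal maturity value by the price-level factor gives the value in today's money.

¥545,120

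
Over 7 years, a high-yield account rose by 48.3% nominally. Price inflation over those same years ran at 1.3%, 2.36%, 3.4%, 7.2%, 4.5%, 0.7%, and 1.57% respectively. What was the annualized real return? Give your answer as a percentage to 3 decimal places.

2.726%

Cumulative inflation factor: 1.013 × 1.0236 × 1.034 × 1.072 × 1.045 × 1.007 × 1.0157 ≈ 1.22847.
Nominal growth factor: 1.48300. Real growth factor = 1.48300 / 1.22847 ≈ 1.20719.
Annualized: 1.20719^(1/7) − 1 ≈ 0.02726.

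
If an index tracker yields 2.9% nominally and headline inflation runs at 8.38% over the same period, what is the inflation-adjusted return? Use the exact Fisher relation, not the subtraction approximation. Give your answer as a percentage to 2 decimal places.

Real return via the Fisher equation: (1 + 2.9%)/(1 + 8.38%) − 1 = 1.029/1.0838 − 1 ≈ -0.05056.

-5.06%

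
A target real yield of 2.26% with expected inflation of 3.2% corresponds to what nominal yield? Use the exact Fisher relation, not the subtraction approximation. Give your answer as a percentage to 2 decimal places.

By the Fisher equation, 1 + r_nom = (1 + 2.26%)(1 + 3.2%) = 1.0226 × 1.032 = 1.0553232.
So r_nom = 5.53232%.

5.53%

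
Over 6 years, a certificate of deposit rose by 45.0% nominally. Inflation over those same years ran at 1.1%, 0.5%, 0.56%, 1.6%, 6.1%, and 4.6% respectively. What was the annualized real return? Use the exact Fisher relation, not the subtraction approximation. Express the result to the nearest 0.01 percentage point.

3.91%

Cumulative inflation factor: 1.011 × 1.005 × 1.0056 × 1.016 × 1.061 × 1.046 ≈ 1.15208.
Nominal growth factor: 1.45000. Real growth factor = 1.45000 / 1.15208 ≈ 1.25859.
Annualized: 1.25859^(1/6) − 1 ≈ 0.03908.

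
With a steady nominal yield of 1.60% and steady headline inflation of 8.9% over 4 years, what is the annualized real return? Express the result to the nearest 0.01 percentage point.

-6.70%

With constant rates the annual real return is the same each year: (1+1.60%)/(1+8.9%) − 1 = -0.06703.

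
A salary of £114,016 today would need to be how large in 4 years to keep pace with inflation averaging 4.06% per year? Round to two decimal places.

Cumulative price-level factor: (1+4.06%)^4 ≈ 1.1725605708.
Multiplying £114,016 by the price-level factor gives the future nominal sum.

£133,690.67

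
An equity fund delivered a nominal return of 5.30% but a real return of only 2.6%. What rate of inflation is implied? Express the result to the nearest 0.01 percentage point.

2.63%

From (1+r_nom) = (1+r_real)(1+π), we get 1+π = (1 + 5.30%)/(1 + 2.6%) = 1.0530/1.026 ≈ 1.02632.
So π ≈ 2.6316%.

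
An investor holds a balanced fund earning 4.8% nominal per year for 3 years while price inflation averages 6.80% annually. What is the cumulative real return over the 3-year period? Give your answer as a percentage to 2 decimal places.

The annual real rate is (1+4.8%)/(1+6.80%) − 1 = -1.8727%.
Compounded over 3 years: (1 + -0.018727)^3 − 1 ≈ -0.05513.

-5.51%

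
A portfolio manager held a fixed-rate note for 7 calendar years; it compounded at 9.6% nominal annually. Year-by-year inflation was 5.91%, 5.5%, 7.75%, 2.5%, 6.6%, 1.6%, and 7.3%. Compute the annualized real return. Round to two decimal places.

Cumulative inflation factor: 1.0591 × 1.055 × 1.0775 × 1.025 × 1.066 × 1.016 × 1.073 ≈ 1.43411.
Nominal growth factor: 1.89965. Real growth factor = 1.89965 / 1.43411 ≈ 1.32462.
Annualized: 1.32462^(1/7) − 1 ≈ 0.04098.

4.10%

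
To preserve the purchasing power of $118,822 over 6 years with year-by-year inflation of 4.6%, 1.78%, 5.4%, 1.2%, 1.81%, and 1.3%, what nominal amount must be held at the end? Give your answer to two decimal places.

Cumulative price-level factor: 1.046 × 1.0178 × 1.054 × 1.012 × 1.0181 × 1.013 ≈ 1.1711570505.
Multiplying $118,822 by the price-level factor gives the future nominal sum.

$139,159.22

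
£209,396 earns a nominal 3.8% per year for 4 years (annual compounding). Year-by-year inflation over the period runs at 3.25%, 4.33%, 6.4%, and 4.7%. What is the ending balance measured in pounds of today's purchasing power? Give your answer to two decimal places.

£202,567.71

Nominal value at maturity: £209,396 × (1 + 3.8%)^4 ≈ £243,084.80.
Price-level factor over 4 years: 1.0325 × 1.0433 × 1.064 × 1.047 ≈ 1.2000174942.
The maturity value deflated by that factor is the answer in today's purchasing power.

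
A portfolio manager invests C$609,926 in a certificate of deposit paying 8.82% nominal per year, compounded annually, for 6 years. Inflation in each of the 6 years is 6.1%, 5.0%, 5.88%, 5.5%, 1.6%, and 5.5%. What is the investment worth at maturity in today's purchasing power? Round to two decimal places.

C$759,297.96

Nominal value at maturity: C$609,926 × (1 + 8.82%)^6 ≈ C$1,012,813.49.
Price-level factor over 6 years: 1.061 × 1.050 × 1.0588 × 1.055 × 1.016 × 1.055 ≈ 1.3338814803.
Dividing the nominal maturity value by the price-level factor gives the value in today's money.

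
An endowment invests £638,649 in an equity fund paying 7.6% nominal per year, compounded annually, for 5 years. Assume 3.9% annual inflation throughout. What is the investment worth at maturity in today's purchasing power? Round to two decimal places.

Nominal value at maturity: £638,649 × (1 + 7.6%)^5 ≈ £921,135.65.
Price-level factor over 5 years: (1 + 3.9%)^5 ≈ 1.2108148474.
The maturity value deflated by that factor is the answer in today's purchasing power.

£760,756.82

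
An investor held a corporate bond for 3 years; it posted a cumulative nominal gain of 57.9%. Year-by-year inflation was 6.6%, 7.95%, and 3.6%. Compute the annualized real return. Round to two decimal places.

9.82%

Cumulative inflation factor: 1.066 × 1.0795 × 1.036 ≈ 1.19217.
Nominal growth factor: 1.57900. Real growth factor = 1.57900 / 1.19217 ≈ 1.32447.
Annualized: 1.32447^(1/3) − 1 ≈ 0.09820.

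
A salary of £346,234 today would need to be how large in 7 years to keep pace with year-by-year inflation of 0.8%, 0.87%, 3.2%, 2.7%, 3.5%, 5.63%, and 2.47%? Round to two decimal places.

Cumulative price-level factor: 1.008 × 1.0087 × 1.032 × 1.027 × 1.035 × 1.0563 × 1.0247 ≈ 1.2072495706.
The nominal amount required is £346,234 scaled up by that factor.

£417,990.85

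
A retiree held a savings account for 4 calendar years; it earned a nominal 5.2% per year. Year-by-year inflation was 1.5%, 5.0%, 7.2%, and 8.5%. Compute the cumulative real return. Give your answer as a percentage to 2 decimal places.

-1.19%

Cumulative inflation factor: 1.015 × 1.050 × 1.072 × 1.085 ≈ 1.23960.
Nominal growth factor: 1.22479. Real growth factor = 1.22479 / 1.23960 ≈ 0.98806.
Total real return ≈ -1.1941%.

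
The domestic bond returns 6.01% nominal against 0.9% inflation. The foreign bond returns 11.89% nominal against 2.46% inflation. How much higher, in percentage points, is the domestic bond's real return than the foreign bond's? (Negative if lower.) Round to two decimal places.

The domestic bond real return: 1.0601/1.009 − 1 = 5.064%.
The foreign bond real return: 1.1189/1.0246 − 1 = 9.204%.
Difference: 5.064 − 9.204 = -4.140 pp.

-4.14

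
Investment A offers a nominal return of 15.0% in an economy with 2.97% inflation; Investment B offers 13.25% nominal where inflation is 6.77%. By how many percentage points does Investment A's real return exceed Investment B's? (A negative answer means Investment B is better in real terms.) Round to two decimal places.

Investment A real return: 1.150/1.0297 − 1 = 11.683%.
Investment B real return: 1.1325/1.0677 − 1 = 6.069%.
Difference: 11.683 − 6.069 = 5.614 pp.

5.61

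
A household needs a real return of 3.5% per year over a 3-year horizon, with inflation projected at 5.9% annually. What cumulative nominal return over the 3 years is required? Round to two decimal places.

31.68%

Required annual nominal rate: (1+3.5%)(1+5.9%) − 1 = 9.6065%.
Cumulative over 3 years: (1 + 0.096065)^3 − 1 ≈ 0.31677.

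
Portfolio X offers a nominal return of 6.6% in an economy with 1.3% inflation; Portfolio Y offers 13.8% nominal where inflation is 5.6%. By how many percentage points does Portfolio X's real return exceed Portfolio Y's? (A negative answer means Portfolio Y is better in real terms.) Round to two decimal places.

-2.53

Portfolio X real return: 1.066/1.013 − 1 = 5.232%.
Portfolio Y real return: 1.138/1.056 − 1 = 7.765%.
Difference: 5.232 − 7.765 = -2.533 pp.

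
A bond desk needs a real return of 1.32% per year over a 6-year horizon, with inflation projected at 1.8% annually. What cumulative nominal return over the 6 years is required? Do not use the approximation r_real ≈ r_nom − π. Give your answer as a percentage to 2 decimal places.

Required annual nominal rate: (1+1.32%)(1+1.8%) − 1 = 3.14376%.
Cumulative over 6 years: (1 + 0.0314376)^6 − 1 ≈ 0.20409.

20.41%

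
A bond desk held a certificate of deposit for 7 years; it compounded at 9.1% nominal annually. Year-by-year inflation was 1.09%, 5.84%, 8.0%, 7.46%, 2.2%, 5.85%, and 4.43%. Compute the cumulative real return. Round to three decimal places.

31.153%

Cumulative inflation factor: 1.0109 × 1.0584 × 1.080 × 1.0746 × 1.022 × 1.0585 × 1.0443 ≈ 1.40280.
Nominal growth factor: 1.83981. Real growth factor = 1.83981 / 1.40280 ≈ 1.31153.
Total real return ≈ 31.1528%.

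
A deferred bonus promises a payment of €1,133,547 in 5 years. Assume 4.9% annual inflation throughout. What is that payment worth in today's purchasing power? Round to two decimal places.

€892,405.20

Price-level factor over 5 years: (1 + 4.9%)^5 ≈ 1.2702155965.
Purchasing power today: €1,133,547 divided by that factor.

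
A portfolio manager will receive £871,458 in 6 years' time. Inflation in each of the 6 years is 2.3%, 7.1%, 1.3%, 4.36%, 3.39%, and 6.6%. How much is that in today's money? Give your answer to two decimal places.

Price-level factor over 6 years: 1.023 × 1.071 × 1.013 × 1.0436 × 1.0339 × 1.066 ≈ 1.2765691954.
Purchasing power today: £871,458 divided by that factor.

£682,656.30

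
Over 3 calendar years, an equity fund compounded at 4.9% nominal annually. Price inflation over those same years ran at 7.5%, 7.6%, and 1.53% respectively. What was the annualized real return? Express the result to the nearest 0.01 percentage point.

-0.57%

Cumulative inflation factor: 1.075 × 1.076 × 1.0153 ≈ 1.17440.
Nominal growth factor: 1.15432. Real growth factor = 1.15432 / 1.17440 ≈ 0.98290.
Annualized: 0.98290^(1/3) − 1 ≈ -0.00573.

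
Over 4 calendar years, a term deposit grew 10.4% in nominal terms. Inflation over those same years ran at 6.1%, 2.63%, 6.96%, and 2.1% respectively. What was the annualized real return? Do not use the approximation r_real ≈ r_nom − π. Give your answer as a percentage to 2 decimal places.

Cumulative inflation factor: 1.061 × 1.0263 × 1.0696 × 1.021 ≈ 1.18915.
Nominal growth factor: 1.10400. Real growth factor = 1.10400 / 1.18915 ≈ 0.92839.
Annualized: 0.92839^(1/4) − 1 ≈ -0.01840.

-1.84%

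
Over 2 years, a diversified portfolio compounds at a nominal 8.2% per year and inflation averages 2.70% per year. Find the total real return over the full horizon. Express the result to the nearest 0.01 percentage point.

The annual real rate is (1+8.2%)/(1+2.70%) − 1 = 5.3554%.
Compounded over 2 years: (1 + 0.053554)^2 − 1 ≈ 0.10998.

11.00%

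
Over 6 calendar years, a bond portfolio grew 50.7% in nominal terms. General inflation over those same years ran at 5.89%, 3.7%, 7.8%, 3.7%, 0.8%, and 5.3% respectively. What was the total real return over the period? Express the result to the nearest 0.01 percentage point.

Cumulative inflation factor: 1.0589 × 1.037 × 1.078 × 1.037 × 1.008 × 1.053 ≈ 1.30293.
Nominal growth factor: 1.50700. Real growth factor = 1.50700 / 1.30293 ≈ 1.15663.
Total real return ≈ 15.6626%.

15.66%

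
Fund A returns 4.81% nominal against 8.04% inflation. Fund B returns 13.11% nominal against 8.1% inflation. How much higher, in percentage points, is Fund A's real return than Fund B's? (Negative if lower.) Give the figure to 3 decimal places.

Fund A real return: 1.0481/1.0804 − 1 = -2.9896%.
Fund B real return: 1.1311/1.081 − 1 = 4.6346%.
Difference: -2.9896 − 4.6346 = -7.6242 pp.

-7.624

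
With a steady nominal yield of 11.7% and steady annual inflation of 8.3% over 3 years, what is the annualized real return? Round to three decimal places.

3.139%

With constant rates the annual real return is the same each year: (1+11.7%)/(1+8.3%) − 1 = 0.03139.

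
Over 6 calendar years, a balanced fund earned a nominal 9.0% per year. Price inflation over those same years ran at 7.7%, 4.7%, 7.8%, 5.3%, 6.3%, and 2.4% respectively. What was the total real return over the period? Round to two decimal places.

20.37%

Cumulative inflation factor: 1.077 × 1.047 × 1.078 × 1.053 × 1.063 × 1.024 ≈ 1.39329.
Nominal growth factor: 1.67710. Real growth factor = 1.67710 / 1.39329 ≈ 1.20369.
Total real return ≈ 20.3694%.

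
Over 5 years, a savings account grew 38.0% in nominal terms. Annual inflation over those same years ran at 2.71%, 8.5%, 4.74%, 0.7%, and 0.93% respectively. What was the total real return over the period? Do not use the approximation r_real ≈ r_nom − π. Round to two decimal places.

Cumulative inflation factor: 1.0271 × 1.085 × 1.0474 × 1.007 × 1.0093 ≈ 1.18633.
Nominal growth factor: 1.38000. Real growth factor = 1.38000 / 1.18633 ≈ 1.16325.
Total real return ≈ 16.3253%.

16.33%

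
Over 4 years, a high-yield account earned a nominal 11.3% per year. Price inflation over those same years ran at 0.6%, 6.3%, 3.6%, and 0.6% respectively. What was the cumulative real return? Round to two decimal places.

37.69%

Cumulative inflation factor: 1.006 × 1.063 × 1.036 × 1.006 ≈ 1.11452.
Nominal growth factor: 1.53455. Real growth factor = 1.53455 / 1.11452 ≈ 1.37687.
Total real return ≈ 37.6866%.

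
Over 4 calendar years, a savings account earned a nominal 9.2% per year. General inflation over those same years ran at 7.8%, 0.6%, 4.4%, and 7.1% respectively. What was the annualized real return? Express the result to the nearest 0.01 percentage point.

4.06%

Cumulative inflation factor: 1.078 × 1.006 × 1.044 × 1.071 ≈ 1.21257.
Nominal growth factor: 1.42197. Real growth factor = 1.42197 / 1.21257 ≈ 1.17269.
Annualized: 1.17269^(1/4) − 1 ≈ 0.04063.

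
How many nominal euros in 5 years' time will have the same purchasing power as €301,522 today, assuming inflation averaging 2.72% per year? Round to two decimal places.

Cumulative price-level factor: (1+2.72%)^5 ≈ 1.1436023882.
Multiplying €301,522 by the price-level factor gives the future nominal sum.

€344,821.28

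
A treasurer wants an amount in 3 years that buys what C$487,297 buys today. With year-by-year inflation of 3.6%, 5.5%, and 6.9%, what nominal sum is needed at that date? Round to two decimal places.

Cumulative price-level factor: 1.036 × 1.055 × 1.069 = 1.16839562.
Multiplying C$487,297 by the price-level factor gives the future nominal sum.

C$569,355.68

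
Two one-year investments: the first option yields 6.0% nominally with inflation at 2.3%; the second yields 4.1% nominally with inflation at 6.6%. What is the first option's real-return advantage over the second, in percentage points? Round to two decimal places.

5.96

The first option real return: 1.060/1.023 − 1 = 3.617%.
The second real return: 1.041/1.066 − 1 = -2.345%.
Difference: 3.617 − (-2.345) = 5.962 pp.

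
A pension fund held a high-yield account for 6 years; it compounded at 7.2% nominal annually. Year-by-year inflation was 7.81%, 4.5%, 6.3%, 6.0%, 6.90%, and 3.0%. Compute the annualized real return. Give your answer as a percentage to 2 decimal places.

1.38%

Cumulative inflation factor: 1.0781 × 1.045 × 1.063 × 1.060 × 1.0690 × 1.030 ≈ 1.39775.
Nominal growth factor: 1.51764. Real growth factor = 1.51764 / 1.39775 ≈ 1.08577.
Annualized: 1.08577^(1/6) − 1 ≈ 0.01381.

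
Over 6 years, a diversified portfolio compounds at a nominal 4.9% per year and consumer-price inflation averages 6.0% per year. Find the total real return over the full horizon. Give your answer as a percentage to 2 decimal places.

-6.07%

The annual real rate is (1+4.9%)/(1+6.0%) − 1 = -1.0377%.
Compounded over 6 years: (1 + -0.010377)^6 − 1 ≈ -0.06067.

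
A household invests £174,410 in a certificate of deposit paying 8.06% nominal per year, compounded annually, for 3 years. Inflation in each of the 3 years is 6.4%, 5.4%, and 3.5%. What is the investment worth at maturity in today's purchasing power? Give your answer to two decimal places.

£189,602.34

Nominal value at maturity: £174,410 × (1 + 8.06%)^3 ≈ £220,072.75.
Price-level factor over 3 years: 1.064 × 1.054 × 1.035 = 1.16070696.
Dividing the nominal maturity value by the price-level factor gives the value in today's money.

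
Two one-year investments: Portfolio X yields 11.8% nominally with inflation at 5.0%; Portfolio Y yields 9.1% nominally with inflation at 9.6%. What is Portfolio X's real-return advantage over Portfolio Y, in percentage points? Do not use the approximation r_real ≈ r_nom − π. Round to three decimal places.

Portfolio X real return: 1.118/1.050 − 1 = 6.4762%.
Portfolio Y real return: 1.091/1.096 − 1 = -0.4562%.
Difference: 6.4762 − (-0.4562) = 6.9324 pp.

6.932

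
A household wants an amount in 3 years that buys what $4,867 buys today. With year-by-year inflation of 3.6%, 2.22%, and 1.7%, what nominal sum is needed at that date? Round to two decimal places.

Cumulative price-level factor: 1.036 × 1.0222 × 1.017 = 1.0770021864.
The nominal amount required is $4,867 scaled up by that factor.

$5,241.77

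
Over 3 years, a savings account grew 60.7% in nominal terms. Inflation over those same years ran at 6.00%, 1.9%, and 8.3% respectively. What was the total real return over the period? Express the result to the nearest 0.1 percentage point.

Cumulative inflation factor: 1.0600 × 1.019 × 1.083 ≈ 1.16979.
Nominal growth factor: 1.60700. Real growth factor = 1.60700 / 1.16979 ≈ 1.37375.
Total real return ≈ 37.3749%.

37.4%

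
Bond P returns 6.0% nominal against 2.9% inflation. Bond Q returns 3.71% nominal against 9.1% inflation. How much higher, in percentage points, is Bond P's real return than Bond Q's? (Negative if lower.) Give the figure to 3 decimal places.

Bond P real return: 1.060/1.029 − 1 = 3.0126%.
Bond Q real return: 1.0371/1.091 − 1 = -4.9404%.
Difference: 3.0126 − (-4.9404) = 7.9530 pp.

7.953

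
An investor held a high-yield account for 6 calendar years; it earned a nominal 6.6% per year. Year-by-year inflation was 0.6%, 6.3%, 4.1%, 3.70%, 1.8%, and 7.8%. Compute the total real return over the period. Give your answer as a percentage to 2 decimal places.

Cumulative inflation factor: 1.006 × 1.063 × 1.041 × 1.0370 × 1.018 × 1.078 ≈ 1.26686.
Nominal growth factor: 1.46738. Real growth factor = 1.46738 / 1.26686 ≈ 1.15829.
Total real return ≈ 15.8286%.

15.83%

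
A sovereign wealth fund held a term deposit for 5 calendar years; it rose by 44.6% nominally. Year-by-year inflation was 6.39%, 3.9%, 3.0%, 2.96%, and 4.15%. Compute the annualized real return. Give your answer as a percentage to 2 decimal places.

3.44%

Cumulative inflation factor: 1.0639 × 1.039 × 1.030 × 1.0296 × 1.0415 ≈ 1.22090.
Nominal growth factor: 1.44600. Real growth factor = 1.44600 / 1.22090 ≈ 1.18437.
Annualized: 1.18437^(1/5) − 1 ≈ 0.03442.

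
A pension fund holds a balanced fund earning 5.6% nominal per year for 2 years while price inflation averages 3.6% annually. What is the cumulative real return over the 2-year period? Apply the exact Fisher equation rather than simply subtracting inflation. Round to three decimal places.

3.898%

The annual real rate is (1+5.6%)/(1+3.6%) − 1 = 1.9305%.
Compounded over 2 years: (1 + 0.019305)^2 − 1 ≈ 0.03898.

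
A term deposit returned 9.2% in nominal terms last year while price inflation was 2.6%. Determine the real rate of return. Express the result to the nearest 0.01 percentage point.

6.43%

Real return via the Fisher equation: (1 + 9.2%)/(1 + 2.6%) − 1 = 1.092/1.026 − 1 ≈ 0.06433.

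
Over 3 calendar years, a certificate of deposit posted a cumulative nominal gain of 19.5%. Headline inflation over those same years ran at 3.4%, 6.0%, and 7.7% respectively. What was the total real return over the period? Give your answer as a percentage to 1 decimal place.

1.2%

Cumulative inflation factor: 1.034 × 1.060 × 1.077 ≈ 1.18044.
Nominal growth factor: 1.19500. Real growth factor = 1.19500 / 1.18044 ≈ 1.01234.
Total real return ≈ 1.2339%.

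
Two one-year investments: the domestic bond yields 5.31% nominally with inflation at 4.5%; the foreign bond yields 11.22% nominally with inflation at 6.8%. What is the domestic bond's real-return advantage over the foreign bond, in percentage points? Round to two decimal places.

-3.36

The domestic bond real return: 1.0531/1.045 − 1 = 0.775%.
The foreign bond real return: 1.1122/1.068 − 1 = 4.139%.
Difference: 0.775 − 4.139 = -3.364 pp.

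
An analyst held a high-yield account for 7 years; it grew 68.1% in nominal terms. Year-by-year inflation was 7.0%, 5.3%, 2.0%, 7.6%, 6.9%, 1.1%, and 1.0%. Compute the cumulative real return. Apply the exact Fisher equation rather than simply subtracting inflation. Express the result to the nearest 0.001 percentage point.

24.535%

Cumulative inflation factor: 1.070 × 1.053 × 1.020 × 1.076 × 1.069 × 1.011 × 1.010 ≈ 1.34982.
Nominal growth factor: 1.68100. Real growth factor = 1.68100 / 1.34982 ≈ 1.24535.
Total real return ≈ 24.5354%.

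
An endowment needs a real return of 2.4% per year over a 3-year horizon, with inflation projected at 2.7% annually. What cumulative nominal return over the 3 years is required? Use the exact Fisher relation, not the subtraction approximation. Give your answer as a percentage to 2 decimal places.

16.31%

Required annual nominal rate: (1+2.4%)(1+2.7%) − 1 = 5.1648%.
Cumulative over 3 years: (1 + 0.051648)^3 − 1 ≈ 0.16308.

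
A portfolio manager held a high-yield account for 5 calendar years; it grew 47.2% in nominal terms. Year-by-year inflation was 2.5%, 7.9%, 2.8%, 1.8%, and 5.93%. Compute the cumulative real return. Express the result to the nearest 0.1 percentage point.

20.1%

Cumulative inflation factor: 1.025 × 1.079 × 1.028 × 1.018 × 1.0593 ≈ 1.22604.
Nominal growth factor: 1.47200. Real growth factor = 1.47200 / 1.22604 ≈ 1.20061.
Total real return ≈ 20.0612%.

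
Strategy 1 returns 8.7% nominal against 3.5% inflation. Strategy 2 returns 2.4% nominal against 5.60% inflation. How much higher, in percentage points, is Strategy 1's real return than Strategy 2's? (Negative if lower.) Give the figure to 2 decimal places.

8.05

Strategy 1 real return: 1.087/1.035 − 1 = 5.024%.
Strategy 2 real return: 1.024/1.0560 − 1 = -3.030%.
Difference: 5.024 − (-3.030) = 8.054 pp.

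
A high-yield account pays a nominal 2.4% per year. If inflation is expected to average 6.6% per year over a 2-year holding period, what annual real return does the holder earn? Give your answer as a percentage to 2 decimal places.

-3.94%

With constant rates the annual real return is the same each year: (1+2.4%)/(1+6.6%) − 1 = -0.03940.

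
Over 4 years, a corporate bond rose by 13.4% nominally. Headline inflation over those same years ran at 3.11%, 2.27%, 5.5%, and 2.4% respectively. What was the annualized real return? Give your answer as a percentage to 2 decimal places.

Cumulative inflation factor: 1.0311 × 1.0227 × 1.055 × 1.024 ≈ 1.13920.
Nominal growth factor: 1.13400. Real growth factor = 1.13400 / 1.13920 ≈ 0.99543.
Annualized: 0.99543^(1/4) − 1 ≈ -0.00114.

-0.11%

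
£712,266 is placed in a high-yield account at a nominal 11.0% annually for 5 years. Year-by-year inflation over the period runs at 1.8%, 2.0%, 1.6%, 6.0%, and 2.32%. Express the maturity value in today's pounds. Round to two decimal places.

Nominal value at maturity: £712,266 × (1 + 11.0%)^5 ≈ £1,200,209.63.
Price-level factor over 5 years: 1.018 × 1.020 × 1.016 × 1.060 × 1.0232 ≈ 1.1442161003.
The maturity value deflated by that factor is the answer in today's purchasing power.

£1,048,936.15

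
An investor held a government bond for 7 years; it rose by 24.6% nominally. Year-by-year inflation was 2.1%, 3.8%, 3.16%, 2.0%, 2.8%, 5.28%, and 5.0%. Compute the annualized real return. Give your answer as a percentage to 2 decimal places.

-0.24%

Cumulative inflation factor: 1.021 × 1.038 × 1.0316 × 1.020 × 1.028 × 1.0528 × 1.050 ≈ 1.26725.
Nominal growth factor: 1.24600. Real growth factor = 1.24600 / 1.26725 ≈ 0.98323.
Annualized: 0.98323^(1/7) − 1 ≈ -0.00241.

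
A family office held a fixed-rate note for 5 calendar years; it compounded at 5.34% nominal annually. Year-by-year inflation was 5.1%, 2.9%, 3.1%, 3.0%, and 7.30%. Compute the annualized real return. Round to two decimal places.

1.03%

Cumulative inflation factor: 1.051 × 1.029 × 1.031 × 1.030 × 1.0730 ≈ 1.23229.
Nominal growth factor: 1.29708. Real growth factor = 1.29708 / 1.23229 ≈ 1.05257.
Annualized: 1.05257^(1/5) − 1 ≈ 0.01030.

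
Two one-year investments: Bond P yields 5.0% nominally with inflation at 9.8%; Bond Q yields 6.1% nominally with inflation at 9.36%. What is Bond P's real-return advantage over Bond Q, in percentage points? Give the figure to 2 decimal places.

-1.39

Bond P real return: 1.050/1.098 − 1 = -4.372%.
Bond Q real return: 1.061/1.0936 − 1 = -2.981%.
Difference: -4.372 − (-2.981) = -1.391 pp.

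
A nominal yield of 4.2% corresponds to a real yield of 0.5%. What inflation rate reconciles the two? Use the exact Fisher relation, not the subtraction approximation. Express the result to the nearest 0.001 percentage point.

3.682%

From (1+r_nom) = (1+r_real)(1+π), we get 1+π = (1 + 4.2%)/(1 + 0.5%) = 1.042/1.005 ≈ 1.03682.
So π ≈ 3.6816%.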